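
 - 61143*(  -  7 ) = 428001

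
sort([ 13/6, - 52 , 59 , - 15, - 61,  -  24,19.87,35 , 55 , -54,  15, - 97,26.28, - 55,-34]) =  [  -  97, - 61,-55, - 54, - 52,  -  34, - 24 ,  -  15,13/6, 15  ,  19.87,26.28,35,55,59]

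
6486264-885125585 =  - 878639321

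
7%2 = 1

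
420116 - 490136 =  - 70020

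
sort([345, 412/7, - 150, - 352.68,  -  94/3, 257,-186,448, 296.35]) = [ -352.68, - 186, - 150 ,- 94/3 , 412/7,257,296.35,345, 448]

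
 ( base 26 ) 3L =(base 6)243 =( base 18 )59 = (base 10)99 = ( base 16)63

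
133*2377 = 316141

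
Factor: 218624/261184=488/583 =2^3*11^( - 1 )*53^( - 1)*61^1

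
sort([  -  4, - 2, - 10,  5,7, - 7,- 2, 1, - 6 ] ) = [ - 10, - 7,- 6,  -  4, - 2, - 2,  1,5, 7 ] 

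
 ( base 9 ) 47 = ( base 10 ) 43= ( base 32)1B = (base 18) 27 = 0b101011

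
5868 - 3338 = 2530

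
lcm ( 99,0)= 0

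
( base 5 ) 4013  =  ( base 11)422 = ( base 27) IM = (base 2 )111111100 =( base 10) 508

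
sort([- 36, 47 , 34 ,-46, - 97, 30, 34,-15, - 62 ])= [ - 97,  -  62 ,-46, - 36, - 15, 30,34,34, 47]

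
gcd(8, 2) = 2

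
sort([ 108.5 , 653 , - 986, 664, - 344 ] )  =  [ - 986, - 344, 108.5,653,664]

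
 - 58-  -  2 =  - 56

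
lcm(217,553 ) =17143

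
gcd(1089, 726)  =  363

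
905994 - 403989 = 502005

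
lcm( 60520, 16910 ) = 1149880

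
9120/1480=228/37 =6.16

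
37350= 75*498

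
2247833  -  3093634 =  -845801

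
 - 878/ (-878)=1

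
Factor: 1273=19^1*67^1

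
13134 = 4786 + 8348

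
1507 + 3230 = 4737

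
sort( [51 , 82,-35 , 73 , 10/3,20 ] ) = [ - 35, 10/3,20,  51, 73,82]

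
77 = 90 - 13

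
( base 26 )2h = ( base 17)41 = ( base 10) 69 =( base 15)49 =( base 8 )105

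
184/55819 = 184/55819 = 0.00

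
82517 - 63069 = 19448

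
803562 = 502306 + 301256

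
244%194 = 50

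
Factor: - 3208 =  - 2^3*401^1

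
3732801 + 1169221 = 4902022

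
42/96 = 7/16 = 0.44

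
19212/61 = 19212/61 = 314.95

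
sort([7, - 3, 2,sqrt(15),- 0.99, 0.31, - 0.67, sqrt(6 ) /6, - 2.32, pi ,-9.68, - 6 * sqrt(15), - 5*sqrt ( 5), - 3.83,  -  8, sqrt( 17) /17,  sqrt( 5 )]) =[ -6*sqrt( 15 ) , -5*sqrt(5 ), - 9.68,  -  8, - 3.83, - 3, - 2.32, - 0.99, - 0.67, sqrt( 17)/17,0.31,sqrt( 6) /6 , 2, sqrt( 5 ), pi,sqrt( 15 ), 7]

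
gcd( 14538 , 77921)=1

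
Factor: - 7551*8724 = - 65874924 = -  2^2 * 3^3* 727^1 * 839^1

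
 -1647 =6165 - 7812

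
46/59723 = 46/59723 = 0.00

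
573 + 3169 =3742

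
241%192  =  49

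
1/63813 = 1/63813 = 0.00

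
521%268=253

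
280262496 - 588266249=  - 308003753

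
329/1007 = 329/1007 = 0.33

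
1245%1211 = 34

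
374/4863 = 374/4863=0.08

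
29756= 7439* 4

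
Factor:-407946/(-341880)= 883/740 = 2^( - 2)*5^ (-1) * 37^( - 1)*883^1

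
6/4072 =3/2036 = 0.00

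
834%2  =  0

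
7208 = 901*8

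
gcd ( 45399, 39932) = 1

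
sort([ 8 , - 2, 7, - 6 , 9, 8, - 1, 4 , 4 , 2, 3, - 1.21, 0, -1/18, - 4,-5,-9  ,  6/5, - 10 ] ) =[ - 10, - 9, - 6, - 5, - 4, -2,- 1.21, - 1,-1/18,  0,6/5,2,3,4, 4, 7,8,8,  9 ]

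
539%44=11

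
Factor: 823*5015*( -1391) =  - 5741136895= -5^1*13^1*17^1*59^1*107^1*823^1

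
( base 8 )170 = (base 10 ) 120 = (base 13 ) 93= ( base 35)3f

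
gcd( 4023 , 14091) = 3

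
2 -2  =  0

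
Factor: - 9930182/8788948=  - 4965091/4394474= -  2^( - 1 )*7^(- 1)*71^( - 1)*4421^(- 1 )*4965091^1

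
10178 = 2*5089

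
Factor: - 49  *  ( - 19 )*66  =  2^1 * 3^1*7^2*11^1 * 19^1 = 61446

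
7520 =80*94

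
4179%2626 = 1553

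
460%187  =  86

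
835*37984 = 31716640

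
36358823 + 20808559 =57167382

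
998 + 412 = 1410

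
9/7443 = 1/827 = 0.00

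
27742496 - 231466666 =  -  203724170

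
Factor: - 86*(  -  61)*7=36722 = 2^1*7^1 * 43^1*61^1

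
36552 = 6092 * 6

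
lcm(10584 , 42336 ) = 42336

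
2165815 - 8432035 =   -  6266220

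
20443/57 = 20443/57 = 358.65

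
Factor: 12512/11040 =17/15  =  3^(-1)*5^(  -  1)*17^1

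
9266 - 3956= 5310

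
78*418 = 32604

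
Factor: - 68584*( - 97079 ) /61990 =3329033068/30995 =2^2*5^( - 1)*193^1*503^1*6199^( - 1)*8573^1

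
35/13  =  35/13 = 2.69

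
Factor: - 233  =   -233^1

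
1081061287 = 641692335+439368952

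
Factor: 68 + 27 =95 =5^1*19^1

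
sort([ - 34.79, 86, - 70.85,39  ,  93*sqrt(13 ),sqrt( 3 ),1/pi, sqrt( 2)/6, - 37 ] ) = [ - 70.85, - 37, - 34.79,sqrt( 2)/6,1/pi,sqrt( 3),39,86,  93*sqrt (13 ) ]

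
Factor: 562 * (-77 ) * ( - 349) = 15102626 = 2^1*7^1 * 11^1*281^1*349^1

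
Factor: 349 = 349^1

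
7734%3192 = 1350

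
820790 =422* 1945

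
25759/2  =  25759/2 =12879.50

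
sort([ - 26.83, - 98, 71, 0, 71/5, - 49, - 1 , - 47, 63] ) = [ - 98, - 49 , - 47, - 26.83 , - 1,0,  71/5 , 63,71] 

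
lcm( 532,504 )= 9576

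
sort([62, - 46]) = [ - 46, 62]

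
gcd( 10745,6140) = 1535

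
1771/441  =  4 + 1/63 = 4.02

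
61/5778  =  61/5778 =0.01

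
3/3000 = 1/1000 = 0.00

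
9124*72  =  656928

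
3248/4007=3248/4007 = 0.81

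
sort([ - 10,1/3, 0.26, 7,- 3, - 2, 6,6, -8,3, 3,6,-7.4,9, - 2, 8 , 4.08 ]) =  [  -  10, - 8, - 7.4, - 3,-2, - 2, 0.26,1/3, 3,3,4.08,6,6,6, 7,8, 9 ]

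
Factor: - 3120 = - 2^4 * 3^1 * 5^1 * 13^1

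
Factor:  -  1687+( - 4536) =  - 7^2*127^1  =  - 6223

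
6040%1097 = 555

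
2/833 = 2/833 = 0.00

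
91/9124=91/9124 = 0.01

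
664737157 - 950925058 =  - 286187901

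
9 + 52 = 61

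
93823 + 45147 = 138970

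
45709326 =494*92529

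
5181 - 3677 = 1504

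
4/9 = 4/9 = 0.44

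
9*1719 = 15471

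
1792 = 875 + 917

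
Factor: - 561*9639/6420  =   - 1802493/2140 = - 2^( -2)*3^4*5^(-1)*7^1*11^1*17^2*107^(  -  1)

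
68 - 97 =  - 29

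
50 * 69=3450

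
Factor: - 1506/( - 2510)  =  3^1*5^( - 1 )= 3/5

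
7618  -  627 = 6991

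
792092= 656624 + 135468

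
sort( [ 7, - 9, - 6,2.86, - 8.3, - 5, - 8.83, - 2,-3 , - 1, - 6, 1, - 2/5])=[ - 9, - 8.83, - 8.3,-6, - 6 ,  -  5, - 3, - 2, -1, - 2/5, 1,2.86, 7 ]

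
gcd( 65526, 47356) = 2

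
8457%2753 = 198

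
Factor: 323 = 17^1*19^1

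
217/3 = 217/3 = 72.33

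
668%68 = 56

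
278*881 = 244918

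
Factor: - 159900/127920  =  -2^( - 2)*5^1= - 5/4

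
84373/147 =84373/147 = 573.97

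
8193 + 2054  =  10247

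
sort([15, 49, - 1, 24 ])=[ - 1,15,24,49 ] 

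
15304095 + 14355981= 29660076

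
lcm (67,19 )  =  1273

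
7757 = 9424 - 1667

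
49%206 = 49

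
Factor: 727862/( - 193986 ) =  - 439/117 = - 3^( - 2)*13^( - 1)  *439^1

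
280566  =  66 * 4251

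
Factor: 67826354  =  2^1*1571^1*21587^1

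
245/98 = 5/2 = 2.50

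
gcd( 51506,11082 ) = 2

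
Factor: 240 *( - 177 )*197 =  - 2^4 *3^2  *5^1*59^1 * 197^1  =  -  8368560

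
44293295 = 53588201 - 9294906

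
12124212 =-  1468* (  -  8259)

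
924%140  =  84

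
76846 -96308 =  - 19462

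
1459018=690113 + 768905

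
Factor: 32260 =2^2*5^1*1613^1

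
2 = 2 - 0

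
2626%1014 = 598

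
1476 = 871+605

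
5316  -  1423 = 3893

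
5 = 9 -4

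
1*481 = 481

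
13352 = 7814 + 5538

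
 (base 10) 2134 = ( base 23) 40i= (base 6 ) 13514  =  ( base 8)4126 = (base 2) 100001010110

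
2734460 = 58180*47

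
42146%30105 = 12041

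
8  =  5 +3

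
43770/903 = 14590/301  =  48.47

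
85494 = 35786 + 49708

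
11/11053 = 11/11053 = 0.00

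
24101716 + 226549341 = 250651057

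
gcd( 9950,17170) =10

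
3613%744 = 637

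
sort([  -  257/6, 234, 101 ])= [-257/6, 101, 234]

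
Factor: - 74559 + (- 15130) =-89689 = - 89689^1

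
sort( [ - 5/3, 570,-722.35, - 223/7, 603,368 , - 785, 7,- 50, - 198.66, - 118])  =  [-785,- 722.35, - 198.66, - 118,  -  50,-223/7,- 5/3, 7, 368,570, 603 ] 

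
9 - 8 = 1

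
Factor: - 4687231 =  - 31^1*151201^1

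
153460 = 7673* 20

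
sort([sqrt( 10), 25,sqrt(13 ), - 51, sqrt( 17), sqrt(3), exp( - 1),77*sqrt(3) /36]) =[ - 51,exp ( - 1), sqrt(3),sqrt( 10 ),sqrt(13),77*sqrt( 3) /36,sqrt( 17), 25]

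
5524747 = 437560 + 5087187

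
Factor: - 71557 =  - 163^1 * 439^1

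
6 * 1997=11982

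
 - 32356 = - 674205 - -641849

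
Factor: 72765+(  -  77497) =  - 4732 = - 2^2*7^1*13^2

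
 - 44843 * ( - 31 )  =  1390133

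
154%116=38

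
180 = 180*1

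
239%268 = 239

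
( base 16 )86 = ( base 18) 78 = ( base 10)134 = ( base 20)6E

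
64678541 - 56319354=8359187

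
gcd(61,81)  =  1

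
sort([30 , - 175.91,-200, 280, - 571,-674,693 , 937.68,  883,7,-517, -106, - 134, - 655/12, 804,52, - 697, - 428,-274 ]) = [- 697,-674,-571, -517, - 428,-274,-200 , - 175.91,-134, - 106, - 655/12, 7, 30, 52,280, 693, 804, 883,937.68 ]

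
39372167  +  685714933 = 725087100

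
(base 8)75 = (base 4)331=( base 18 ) 37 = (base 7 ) 115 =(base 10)61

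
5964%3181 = 2783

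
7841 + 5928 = 13769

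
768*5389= 4138752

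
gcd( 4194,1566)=18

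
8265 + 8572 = 16837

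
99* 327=32373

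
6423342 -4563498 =1859844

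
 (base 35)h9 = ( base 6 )2444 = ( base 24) 114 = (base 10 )604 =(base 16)25c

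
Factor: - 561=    - 3^1*11^1*17^1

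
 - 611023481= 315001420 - 926024901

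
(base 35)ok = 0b1101011100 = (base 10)860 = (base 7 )2336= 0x35C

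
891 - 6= 885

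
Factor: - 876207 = - 3^1*292069^1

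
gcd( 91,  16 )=1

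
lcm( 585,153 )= 9945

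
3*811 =2433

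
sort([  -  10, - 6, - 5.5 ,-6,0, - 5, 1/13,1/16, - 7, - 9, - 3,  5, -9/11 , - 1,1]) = [ - 10, - 9,-7, - 6  ,  -  6, - 5.5, - 5,  -  3,-1, - 9/11,0,1/16,1/13,1,5]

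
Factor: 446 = 2^1*223^1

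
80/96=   5/6 = 0.83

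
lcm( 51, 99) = 1683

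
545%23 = 16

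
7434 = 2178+5256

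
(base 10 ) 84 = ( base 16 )54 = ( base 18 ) 4c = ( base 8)124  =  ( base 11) 77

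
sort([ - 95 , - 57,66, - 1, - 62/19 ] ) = [-95, - 57,-62/19, - 1,66]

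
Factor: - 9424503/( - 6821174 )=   2^( - 1)*3^2*11^1*23^1*4139^1*3410587^( - 1 )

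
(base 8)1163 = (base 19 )1e0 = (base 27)n6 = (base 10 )627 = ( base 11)520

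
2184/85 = 25+59/85  =  25.69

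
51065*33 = 1685145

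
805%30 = 25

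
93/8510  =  93/8510=0.01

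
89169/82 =89169/82 = 1087.43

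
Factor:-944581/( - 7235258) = 2^( - 1 )*11^1* 43^1*1997^1*3617629^( - 1)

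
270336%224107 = 46229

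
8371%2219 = 1714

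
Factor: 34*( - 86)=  - 2924 = - 2^2 * 17^1*43^1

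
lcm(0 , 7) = 0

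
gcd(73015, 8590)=4295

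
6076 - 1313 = 4763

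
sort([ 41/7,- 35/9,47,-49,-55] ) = [-55, - 49, -35/9  ,  41/7,  47]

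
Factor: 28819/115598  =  2^( - 1 )*179^1*359^( - 1 )=   179/718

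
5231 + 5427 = 10658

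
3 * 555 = 1665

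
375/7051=375/7051= 0.05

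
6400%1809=973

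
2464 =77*32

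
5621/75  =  5621/75 = 74.95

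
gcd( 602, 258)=86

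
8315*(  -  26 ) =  - 216190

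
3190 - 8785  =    -  5595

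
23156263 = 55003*421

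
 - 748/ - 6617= 748/6617 = 0.11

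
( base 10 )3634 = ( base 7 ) 13411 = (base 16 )e32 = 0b111000110010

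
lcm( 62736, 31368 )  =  62736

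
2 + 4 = 6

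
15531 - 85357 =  - 69826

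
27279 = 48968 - 21689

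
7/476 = 1/68 = 0.01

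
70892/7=70892/7=10127.43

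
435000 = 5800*75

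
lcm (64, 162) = 5184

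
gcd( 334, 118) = 2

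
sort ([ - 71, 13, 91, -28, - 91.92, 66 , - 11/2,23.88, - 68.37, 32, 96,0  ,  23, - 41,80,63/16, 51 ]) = [ - 91.92,  -  71,-68.37, - 41, - 28, - 11/2, 0,  63/16,13,23,23.88,32,51,66,80,91,96 ] 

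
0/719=0  =  0.00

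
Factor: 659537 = 277^1 * 2381^1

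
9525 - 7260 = 2265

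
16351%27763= 16351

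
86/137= 86/137 = 0.63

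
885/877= 1 + 8/877 =1.01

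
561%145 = 126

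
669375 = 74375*9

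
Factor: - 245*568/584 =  - 5^1*7^2*71^1*73^( - 1) = -17395/73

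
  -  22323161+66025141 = 43701980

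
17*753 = 12801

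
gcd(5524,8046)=2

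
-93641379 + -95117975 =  - 188759354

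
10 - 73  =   - 63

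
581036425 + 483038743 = 1064075168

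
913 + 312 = 1225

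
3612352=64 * 56443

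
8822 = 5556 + 3266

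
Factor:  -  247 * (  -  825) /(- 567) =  - 67925/189 = -  3^( - 3)*5^2 * 7^(-1)*11^1*13^1*19^1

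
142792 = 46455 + 96337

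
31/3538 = 31/3538 = 0.01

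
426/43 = 426/43 = 9.91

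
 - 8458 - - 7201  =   - 1257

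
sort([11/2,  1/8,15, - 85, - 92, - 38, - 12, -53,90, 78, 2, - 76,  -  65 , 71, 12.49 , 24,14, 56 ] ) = [-92, - 85, - 76, - 65, - 53, - 38, - 12, 1/8,2, 11/2 , 12.49,14,15, 24,56,71, 78,90 ] 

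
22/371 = 22/371=0.06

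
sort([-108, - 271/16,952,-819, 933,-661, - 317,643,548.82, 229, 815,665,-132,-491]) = [-819, - 661,-491, - 317,- 132,-108, - 271/16,229,548.82,643, 665, 815 , 933, 952 ] 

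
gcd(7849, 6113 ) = 1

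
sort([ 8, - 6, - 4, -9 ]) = [ - 9, - 6, - 4,8 ]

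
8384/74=113 + 11/37 = 113.30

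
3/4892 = 3/4892 = 0.00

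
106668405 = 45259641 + 61408764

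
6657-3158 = 3499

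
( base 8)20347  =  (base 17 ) 1C28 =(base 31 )8NM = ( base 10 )8423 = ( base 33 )7O8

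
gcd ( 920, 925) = 5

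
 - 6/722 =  - 1 + 358/361 = - 0.01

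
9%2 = 1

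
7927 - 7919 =8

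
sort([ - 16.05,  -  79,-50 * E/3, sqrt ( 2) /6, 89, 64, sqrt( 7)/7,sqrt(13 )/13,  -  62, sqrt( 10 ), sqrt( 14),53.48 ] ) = [- 79,  -  62, -50*E/3 , - 16.05,  sqrt( 2) /6, sqrt( 13 ) /13, sqrt( 7) /7, sqrt( 10),sqrt(14),53.48, 64, 89]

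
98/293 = 98/293 = 0.33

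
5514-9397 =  - 3883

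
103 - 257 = - 154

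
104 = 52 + 52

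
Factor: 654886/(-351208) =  -2^( - 2)*11^ (  -  1)* 13^(-1)*307^( - 1)*327443^1 = - 327443/175604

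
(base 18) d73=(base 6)32033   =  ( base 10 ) 4341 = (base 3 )12221210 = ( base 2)1000011110101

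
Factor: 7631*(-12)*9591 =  - 878267052 = - 2^2*3^2 * 13^1* 23^1*139^1 * 587^1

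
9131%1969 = 1255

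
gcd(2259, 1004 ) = 251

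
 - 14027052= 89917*( - 156) 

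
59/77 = 59/77 = 0.77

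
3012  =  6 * 502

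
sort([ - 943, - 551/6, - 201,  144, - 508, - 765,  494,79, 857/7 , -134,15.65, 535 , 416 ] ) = [ - 943,-765,-508, - 201,-134, - 551/6,  15.65,79,  857/7,144, 416,494,  535]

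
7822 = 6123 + 1699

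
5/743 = 5/743=0.01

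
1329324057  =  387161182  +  942162875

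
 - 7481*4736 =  - 35430016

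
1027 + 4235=5262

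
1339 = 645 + 694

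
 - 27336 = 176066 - 203402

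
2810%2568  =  242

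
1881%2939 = 1881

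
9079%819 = 70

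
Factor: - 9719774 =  - 2^1*383^1 * 12689^1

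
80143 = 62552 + 17591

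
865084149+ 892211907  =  1757296056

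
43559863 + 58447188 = 102007051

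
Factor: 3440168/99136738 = 1720084/49568369= 2^2 * 487^1 * 883^1 * 49568369^( - 1)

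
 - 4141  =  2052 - 6193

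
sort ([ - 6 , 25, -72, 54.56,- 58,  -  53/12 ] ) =[ - 72,-58, -6,-53/12, 25, 54.56 ]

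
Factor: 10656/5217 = 96/47 = 2^5*3^1*47^ ( - 1 ) 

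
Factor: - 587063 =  - 587063^1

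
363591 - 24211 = 339380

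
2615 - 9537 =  - 6922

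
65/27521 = 5/2117 = 0.00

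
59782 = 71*842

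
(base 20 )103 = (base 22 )i7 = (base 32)CJ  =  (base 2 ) 110010011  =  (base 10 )403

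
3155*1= 3155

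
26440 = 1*26440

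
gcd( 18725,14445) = 535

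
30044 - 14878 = 15166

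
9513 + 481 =9994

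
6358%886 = 156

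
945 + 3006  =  3951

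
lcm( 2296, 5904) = 41328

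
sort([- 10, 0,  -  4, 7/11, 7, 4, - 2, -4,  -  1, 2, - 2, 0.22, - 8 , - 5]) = [ - 10 ,-8, - 5, - 4, - 4, - 2, - 2, - 1, 0, 0.22,7/11,2, 4, 7]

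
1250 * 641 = 801250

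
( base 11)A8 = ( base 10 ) 118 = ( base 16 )76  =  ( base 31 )3p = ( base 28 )46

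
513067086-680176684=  -167109598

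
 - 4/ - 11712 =1/2928 = 0.00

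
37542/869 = 43 + 175/869 = 43.20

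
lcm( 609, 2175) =15225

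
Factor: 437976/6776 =3^2*11^( - 1 )*79^1= 711/11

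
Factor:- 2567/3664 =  - 2^(-4)*17^1*151^1*229^( - 1) 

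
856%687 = 169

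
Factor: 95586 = 2^1 *3^1*89^1 * 179^1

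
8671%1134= 733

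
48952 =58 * 844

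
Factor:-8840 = -2^3*5^1*13^1*17^1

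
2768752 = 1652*1676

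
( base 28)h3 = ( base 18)18b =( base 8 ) 737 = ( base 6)2115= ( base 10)479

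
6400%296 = 184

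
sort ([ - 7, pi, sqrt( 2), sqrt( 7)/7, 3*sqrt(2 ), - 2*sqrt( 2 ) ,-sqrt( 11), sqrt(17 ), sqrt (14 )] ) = [-7, - sqrt( 11), - 2*sqrt( 2), sqrt( 7 ) /7, sqrt ( 2 ), pi, sqrt( 14), sqrt ( 17),3*sqrt( 2)]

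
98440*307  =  30221080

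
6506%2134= 104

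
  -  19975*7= - 139825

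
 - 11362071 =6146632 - 17508703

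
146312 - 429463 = -283151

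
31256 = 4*7814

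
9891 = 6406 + 3485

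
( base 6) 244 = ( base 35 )2U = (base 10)100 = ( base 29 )3d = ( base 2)1100100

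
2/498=1/249 = 0.00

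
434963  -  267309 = 167654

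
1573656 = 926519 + 647137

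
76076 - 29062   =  47014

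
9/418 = 9/418 = 0.02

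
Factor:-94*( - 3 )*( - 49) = -13818 = - 2^1*3^1 * 7^2*47^1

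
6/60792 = 1/10132 = 0.00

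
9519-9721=-202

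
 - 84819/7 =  - 12117 = -  12117.00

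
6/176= 3/88 = 0.03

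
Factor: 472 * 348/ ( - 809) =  - 2^5 * 3^1*29^1*59^1 * 809^(-1) = -164256/809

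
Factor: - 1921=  - 17^1*113^1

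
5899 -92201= - 86302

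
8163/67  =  8163/67 = 121.84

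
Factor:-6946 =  - 2^1*23^1*151^1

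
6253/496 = 12 + 301/496  =  12.61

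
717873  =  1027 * 699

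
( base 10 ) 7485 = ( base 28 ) 9f9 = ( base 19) 11di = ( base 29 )8q3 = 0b1110100111101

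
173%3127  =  173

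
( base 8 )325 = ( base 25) 8d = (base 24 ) 8l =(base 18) bf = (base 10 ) 213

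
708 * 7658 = 5421864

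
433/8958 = 433/8958 = 0.05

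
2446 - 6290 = -3844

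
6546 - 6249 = 297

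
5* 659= 3295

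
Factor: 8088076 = 2^2*2022019^1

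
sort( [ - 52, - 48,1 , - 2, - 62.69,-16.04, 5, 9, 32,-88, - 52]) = [-88,  -  62.69, - 52 ,  -  52,  -  48,-16.04,-2,1, 5, 9,32]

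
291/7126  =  291/7126 = 0.04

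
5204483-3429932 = 1774551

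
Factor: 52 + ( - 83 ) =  - 31 = - 31^1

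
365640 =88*4155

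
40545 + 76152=116697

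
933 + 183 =1116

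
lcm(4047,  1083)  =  76893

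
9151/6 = 1525+1/6= 1525.17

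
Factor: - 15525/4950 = -69/22 = -2^ (  -  1)*3^1*11^(-1)*23^1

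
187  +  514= 701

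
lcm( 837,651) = 5859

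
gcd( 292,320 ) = 4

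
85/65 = 17/13 = 1.31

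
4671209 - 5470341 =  - 799132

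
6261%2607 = 1047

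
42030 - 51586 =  - 9556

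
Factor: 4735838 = 2^1*23^1  *102953^1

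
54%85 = 54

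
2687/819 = 3 + 230/819 = 3.28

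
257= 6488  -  6231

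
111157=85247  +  25910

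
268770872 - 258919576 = 9851296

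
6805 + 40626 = 47431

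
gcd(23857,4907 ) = 1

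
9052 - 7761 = 1291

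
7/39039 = 1/5577=0.00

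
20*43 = 860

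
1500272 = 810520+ 689752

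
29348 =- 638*( - 46)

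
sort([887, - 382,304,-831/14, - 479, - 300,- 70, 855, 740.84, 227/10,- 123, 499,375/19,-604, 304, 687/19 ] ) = [-604, - 479, - 382, - 300, - 123, - 70, - 831/14, 375/19, 227/10,687/19,304, 304,499, 740.84,855, 887 ]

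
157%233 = 157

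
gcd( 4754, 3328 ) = 2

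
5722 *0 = 0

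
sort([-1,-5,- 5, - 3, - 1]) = [ - 5,  -  5, - 3, - 1, - 1]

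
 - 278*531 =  - 147618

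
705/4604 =705/4604  =  0.15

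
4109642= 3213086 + 896556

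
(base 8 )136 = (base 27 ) 3d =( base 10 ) 94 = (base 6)234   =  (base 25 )3j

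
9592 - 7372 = 2220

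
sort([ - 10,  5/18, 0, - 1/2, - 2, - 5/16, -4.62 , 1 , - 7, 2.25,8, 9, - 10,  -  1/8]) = [ - 10 , - 10, -7, - 4.62, - 2,  -  1/2, - 5/16, - 1/8,0, 5/18,1,2.25,8, 9]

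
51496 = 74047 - 22551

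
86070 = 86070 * 1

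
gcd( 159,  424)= 53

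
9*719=6471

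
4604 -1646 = 2958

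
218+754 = 972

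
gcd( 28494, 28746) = 18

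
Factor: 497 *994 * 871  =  430289678 =2^1* 7^2*13^1 * 67^1 * 71^2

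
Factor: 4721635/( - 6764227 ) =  - 5^1*29^1*32563^1*6764227^( - 1)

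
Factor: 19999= 7^1*2857^1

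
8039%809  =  758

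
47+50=97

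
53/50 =53/50 = 1.06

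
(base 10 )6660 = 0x1a04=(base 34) 5pu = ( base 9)10120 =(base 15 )1e90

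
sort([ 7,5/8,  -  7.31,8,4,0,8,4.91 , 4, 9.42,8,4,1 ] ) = [ - 7.31,0,5/8, 1,4,4 , 4,4.91, 7,8,8, 8,9.42 ] 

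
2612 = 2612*1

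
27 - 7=20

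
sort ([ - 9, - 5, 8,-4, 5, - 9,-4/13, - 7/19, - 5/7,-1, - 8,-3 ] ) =[ - 9, -9,-8, - 5, - 4,-3,-1, - 5/7, - 7/19, - 4/13,5,8 ]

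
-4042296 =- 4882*828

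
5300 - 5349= - 49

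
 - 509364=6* ( - 84894) 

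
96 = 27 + 69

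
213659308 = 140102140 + 73557168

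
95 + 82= 177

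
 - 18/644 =  -  1+313/322 =-  0.03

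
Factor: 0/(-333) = 0^1 = 0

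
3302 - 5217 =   -  1915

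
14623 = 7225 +7398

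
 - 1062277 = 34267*(- 31 ) 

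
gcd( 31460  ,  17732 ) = 572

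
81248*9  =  731232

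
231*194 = 44814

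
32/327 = 32/327=0.10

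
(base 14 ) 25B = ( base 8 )731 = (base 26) I5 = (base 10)473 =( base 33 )eb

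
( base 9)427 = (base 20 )H9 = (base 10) 349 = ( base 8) 535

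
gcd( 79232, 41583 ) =1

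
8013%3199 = 1615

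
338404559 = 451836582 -113432023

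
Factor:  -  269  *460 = - 2^2 * 5^1 * 23^1*269^1 = - 123740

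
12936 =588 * 22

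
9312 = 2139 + 7173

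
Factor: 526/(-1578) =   -  1/3 = - 3^( - 1)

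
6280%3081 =118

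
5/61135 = 1/12227= 0.00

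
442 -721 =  - 279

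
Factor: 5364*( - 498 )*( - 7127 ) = 19038155544 = 2^3 *3^3 * 83^1*149^1*7127^1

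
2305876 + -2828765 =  - 522889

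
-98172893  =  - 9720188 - 88452705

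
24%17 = 7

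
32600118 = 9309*3502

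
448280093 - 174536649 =273743444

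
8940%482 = 264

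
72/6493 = 72/6493 = 0.01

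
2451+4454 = 6905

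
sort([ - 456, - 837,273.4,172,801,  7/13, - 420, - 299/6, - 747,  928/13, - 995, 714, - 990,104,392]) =[ -995, - 990, - 837, - 747, - 456,-420, - 299/6,7/13,928/13, 104,172, 273.4, 392, 714,  801 ] 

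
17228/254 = 8614/127 = 67.83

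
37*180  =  6660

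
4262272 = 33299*128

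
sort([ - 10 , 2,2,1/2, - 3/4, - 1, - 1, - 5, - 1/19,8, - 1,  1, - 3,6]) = [ - 10, - 5, - 3,- 1, - 1, - 1,  -  3/4, - 1/19, 1/2, 1,2,2, 6,8] 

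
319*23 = 7337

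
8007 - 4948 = 3059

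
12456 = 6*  2076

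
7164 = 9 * 796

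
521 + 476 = 997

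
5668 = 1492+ 4176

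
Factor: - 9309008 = - 2^4*47^1*12379^1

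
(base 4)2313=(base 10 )183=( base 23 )7m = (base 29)69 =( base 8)267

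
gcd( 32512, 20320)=4064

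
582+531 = 1113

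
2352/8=294 = 294.00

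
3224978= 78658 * 41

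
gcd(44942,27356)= 1954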